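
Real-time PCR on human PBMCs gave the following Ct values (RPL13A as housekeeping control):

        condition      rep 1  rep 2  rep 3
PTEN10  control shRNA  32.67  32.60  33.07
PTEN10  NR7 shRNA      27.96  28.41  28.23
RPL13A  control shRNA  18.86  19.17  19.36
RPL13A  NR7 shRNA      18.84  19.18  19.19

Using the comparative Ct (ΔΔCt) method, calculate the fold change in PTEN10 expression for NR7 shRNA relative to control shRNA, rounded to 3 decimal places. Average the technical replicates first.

Mean Ct: PTEN10 control shRNA 32.780; PTEN10 NR7 shRNA 28.200; RPL13A control shRNA 19.130; RPL13A NR7 shRNA 19.070
ΔCt(control shRNA) = 32.780 − 19.130 = 13.650
ΔCt(NR7 shRNA) = 28.200 − 19.070 = 9.130
ΔΔCt = 9.130 − 13.650 = -4.520
Fold change = 2^(−(-4.520)) = 2^4.520 = 22.9433

22.943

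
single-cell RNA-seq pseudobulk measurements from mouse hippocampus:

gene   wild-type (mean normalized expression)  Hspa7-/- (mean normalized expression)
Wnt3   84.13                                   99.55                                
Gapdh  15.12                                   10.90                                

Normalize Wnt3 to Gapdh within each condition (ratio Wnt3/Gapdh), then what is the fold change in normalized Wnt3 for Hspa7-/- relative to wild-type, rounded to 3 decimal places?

1.641

Wnt3/Gapdh (wild-type) = 84.13 / 15.12 = 5.5642
Wnt3/Gapdh (Hspa7-/-) = 99.55 / 10.90 = 9.133
Fold change = 9.133 / 5.5642 = 1.6414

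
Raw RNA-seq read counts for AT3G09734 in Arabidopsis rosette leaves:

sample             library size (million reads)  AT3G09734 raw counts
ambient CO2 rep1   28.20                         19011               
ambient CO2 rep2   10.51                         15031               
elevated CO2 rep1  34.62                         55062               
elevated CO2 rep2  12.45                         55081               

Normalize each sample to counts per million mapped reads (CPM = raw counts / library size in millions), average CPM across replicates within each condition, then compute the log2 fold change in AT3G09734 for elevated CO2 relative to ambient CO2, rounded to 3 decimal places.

CPM(ambient CO2 rep1) = 19011 / 28.20 = 674.1489
CPM(ambient CO2 rep2) = 15031 / 10.51 = 1430.1618
CPM(elevated CO2 rep1) = 55062 / 34.62 = 1590.4679
CPM(elevated CO2 rep2) = 55081 / 12.45 = 4424.1767
mean CPM(ambient CO2) = 1052.1553; mean CPM(elevated CO2) = 3007.3223
Fold change = 3007.3223 / 1052.1553 = 2.85825
log2(2.85825) = 1.5151

1.515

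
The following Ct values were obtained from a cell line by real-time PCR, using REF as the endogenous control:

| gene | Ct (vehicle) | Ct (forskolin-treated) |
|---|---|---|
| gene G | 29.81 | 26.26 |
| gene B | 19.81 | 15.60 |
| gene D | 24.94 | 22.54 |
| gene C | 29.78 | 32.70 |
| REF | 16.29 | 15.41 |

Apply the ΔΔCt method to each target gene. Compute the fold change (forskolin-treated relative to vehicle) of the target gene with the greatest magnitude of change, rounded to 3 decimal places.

0.072

gene G: ΔΔCt = (26.26−15.41) − (29.81−16.29) = 10.85 − 13.52 = -2.67; fold change = 2^2.67 = 6.364
gene B: ΔΔCt = (15.60−15.41) − (19.81−16.29) = 0.19 − 3.52 = -3.33; fold change = 2^3.33 = 10.056
gene D: ΔΔCt = (22.54−15.41) − (24.94−16.29) = 7.13 − 8.65 = -1.52; fold change = 2^1.52 = 2.868
gene C: ΔΔCt = (32.70−15.41) − (29.78−16.29) = 17.29 − 13.49 = 3.80; fold change = 2^-3.80 = 0.072
gene C has the largest |ΔΔCt| = 3.80.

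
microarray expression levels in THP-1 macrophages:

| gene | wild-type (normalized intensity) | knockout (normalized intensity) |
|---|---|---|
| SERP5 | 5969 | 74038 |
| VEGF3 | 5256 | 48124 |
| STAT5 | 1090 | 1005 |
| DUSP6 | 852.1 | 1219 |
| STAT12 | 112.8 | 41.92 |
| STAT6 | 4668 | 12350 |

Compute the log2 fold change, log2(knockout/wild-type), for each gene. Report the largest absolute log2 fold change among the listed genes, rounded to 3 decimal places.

3.633

log2(74038/5969) = 3.633  (SERP5)
log2(48124/5256) = 3.195  (VEGF3)
log2(1005/1090) = -0.117  (STAT5)
log2(1219/852.1) = 0.517  (DUSP6)
log2(41.92/112.8) = -1.428  (STAT12)
log2(12350/4668) = 1.404  (STAT6)
The largest magnitude belongs to SERP5.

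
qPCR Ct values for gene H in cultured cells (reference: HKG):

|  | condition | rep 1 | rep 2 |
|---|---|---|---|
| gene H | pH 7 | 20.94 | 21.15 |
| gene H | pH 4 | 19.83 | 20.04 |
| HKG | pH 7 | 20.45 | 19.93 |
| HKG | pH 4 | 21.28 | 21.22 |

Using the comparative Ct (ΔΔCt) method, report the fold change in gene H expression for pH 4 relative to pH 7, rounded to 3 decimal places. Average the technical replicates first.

4.500

Mean Ct: gene H pH 7 21.045; gene H pH 4 19.935; HKG pH 7 20.190; HKG pH 4 21.250
ΔCt(pH 7) = 21.045 − 20.190 = 0.855
ΔCt(pH 4) = 19.935 − 21.250 = -1.315
ΔΔCt = -1.315 − 0.855 = -2.170
Fold change = 2^(−(-2.170)) = 2^2.170 = 4.5002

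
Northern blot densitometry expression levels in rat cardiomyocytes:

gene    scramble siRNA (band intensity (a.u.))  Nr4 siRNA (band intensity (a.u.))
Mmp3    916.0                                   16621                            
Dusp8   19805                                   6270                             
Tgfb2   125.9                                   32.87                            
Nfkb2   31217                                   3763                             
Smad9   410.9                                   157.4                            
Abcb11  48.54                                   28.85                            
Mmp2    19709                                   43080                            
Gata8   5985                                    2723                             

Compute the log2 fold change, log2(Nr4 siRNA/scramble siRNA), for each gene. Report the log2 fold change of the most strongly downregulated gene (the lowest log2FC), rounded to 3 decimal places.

-3.052

log2(16621/916.0) = 4.182  (Mmp3)
log2(6270/19805) = -1.659  (Dusp8)
log2(32.87/125.9) = -1.937  (Tgfb2)
log2(3763/31217) = -3.052  (Nfkb2)
log2(157.4/410.9) = -1.384  (Smad9)
log2(28.85/48.54) = -0.751  (Abcb11)
log2(43080/19709) = 1.128  (Mmp2)
log2(2723/5985) = -1.136  (Gata8)
Nfkb2 is most strongly downregulated.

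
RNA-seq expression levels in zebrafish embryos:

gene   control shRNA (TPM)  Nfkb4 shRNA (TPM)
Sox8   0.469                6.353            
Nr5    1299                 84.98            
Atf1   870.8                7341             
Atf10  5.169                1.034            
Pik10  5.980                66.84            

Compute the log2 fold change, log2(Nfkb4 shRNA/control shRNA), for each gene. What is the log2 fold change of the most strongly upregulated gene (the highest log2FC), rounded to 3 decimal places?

3.760

log2(6.353/0.469) = 3.760  (Sox8)
log2(84.98/1299) = -3.934  (Nr5)
log2(7341/870.8) = 3.076  (Atf1)
log2(1.034/5.169) = -2.322  (Atf10)
log2(66.84/5.980) = 3.482  (Pik10)
Sox8 is most strongly upregulated.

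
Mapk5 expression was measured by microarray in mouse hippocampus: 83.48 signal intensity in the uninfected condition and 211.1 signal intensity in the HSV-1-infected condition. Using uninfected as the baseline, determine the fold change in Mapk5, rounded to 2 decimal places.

2.53

Fold change = 211.1 / 83.48 = 2.529
Mapk5 is upregulated.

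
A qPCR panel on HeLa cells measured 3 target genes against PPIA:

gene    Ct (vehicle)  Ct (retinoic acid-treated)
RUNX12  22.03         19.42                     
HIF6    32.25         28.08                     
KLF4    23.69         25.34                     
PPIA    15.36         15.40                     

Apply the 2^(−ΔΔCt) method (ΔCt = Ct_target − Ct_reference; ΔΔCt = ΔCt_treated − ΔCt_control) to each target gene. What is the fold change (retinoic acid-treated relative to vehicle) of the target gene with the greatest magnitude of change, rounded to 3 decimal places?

18.507

RUNX12: ΔΔCt = (19.42−15.40) − (22.03−15.36) = 4.02 − 6.67 = -2.65; fold change = 2^2.65 = 6.277
HIF6: ΔΔCt = (28.08−15.40) − (32.25−15.36) = 12.68 − 16.89 = -4.21; fold change = 2^4.21 = 18.507
KLF4: ΔΔCt = (25.34−15.40) − (23.69−15.36) = 9.94 − 8.33 = 1.61; fold change = 2^-1.61 = 0.328
HIF6 has the largest |ΔΔCt| = 4.21.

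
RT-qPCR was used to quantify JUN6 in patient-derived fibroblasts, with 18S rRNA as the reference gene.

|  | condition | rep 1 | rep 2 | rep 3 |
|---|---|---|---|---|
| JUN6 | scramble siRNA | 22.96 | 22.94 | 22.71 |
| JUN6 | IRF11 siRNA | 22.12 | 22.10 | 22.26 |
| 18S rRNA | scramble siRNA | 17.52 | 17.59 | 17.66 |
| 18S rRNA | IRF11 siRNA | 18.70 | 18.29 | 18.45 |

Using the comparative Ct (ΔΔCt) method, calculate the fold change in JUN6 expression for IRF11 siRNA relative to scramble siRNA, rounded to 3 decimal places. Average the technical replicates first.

3.031

Mean Ct: JUN6 scramble siRNA 22.870; JUN6 IRF11 siRNA 22.160; 18S rRNA scramble siRNA 17.590; 18S rRNA IRF11 siRNA 18.480
ΔCt(scramble siRNA) = 22.870 − 17.590 = 5.280
ΔCt(IRF11 siRNA) = 22.160 − 18.480 = 3.680
ΔΔCt = 3.680 − 5.280 = -1.600
Fold change = 2^(−(-1.600)) = 2^1.600 = 3.0314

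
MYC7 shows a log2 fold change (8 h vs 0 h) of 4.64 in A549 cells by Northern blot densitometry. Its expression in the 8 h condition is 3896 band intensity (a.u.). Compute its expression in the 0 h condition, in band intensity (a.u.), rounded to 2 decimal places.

156.26

Fold change = 2^(4.64) = 24.9333
0 h expression = 3896 / 24.9333 = 156.26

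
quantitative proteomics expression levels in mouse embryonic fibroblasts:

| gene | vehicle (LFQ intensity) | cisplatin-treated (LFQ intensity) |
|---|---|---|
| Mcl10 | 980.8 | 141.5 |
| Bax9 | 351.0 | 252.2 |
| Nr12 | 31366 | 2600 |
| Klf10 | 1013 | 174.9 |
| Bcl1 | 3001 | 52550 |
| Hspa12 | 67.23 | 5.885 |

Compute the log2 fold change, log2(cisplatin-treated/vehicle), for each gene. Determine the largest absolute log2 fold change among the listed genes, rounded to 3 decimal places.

4.130

log2(141.5/980.8) = -2.793  (Mcl10)
log2(252.2/351.0) = -0.477  (Bax9)
log2(2600/31366) = -3.593  (Nr12)
log2(174.9/1013) = -2.534  (Klf10)
log2(52550/3001) = 4.130  (Bcl1)
log2(5.885/67.23) = -3.514  (Hspa12)
The largest magnitude belongs to Bcl1.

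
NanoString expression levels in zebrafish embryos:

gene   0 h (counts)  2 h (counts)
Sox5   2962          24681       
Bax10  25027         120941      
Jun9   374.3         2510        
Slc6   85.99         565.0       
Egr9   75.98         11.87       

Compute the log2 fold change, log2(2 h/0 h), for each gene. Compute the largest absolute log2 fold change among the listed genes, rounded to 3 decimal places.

3.059

log2(24681/2962) = 3.059  (Sox5)
log2(120941/25027) = 2.273  (Bax10)
log2(2510/374.3) = 2.745  (Jun9)
log2(565.0/85.99) = 2.716  (Slc6)
log2(11.87/75.98) = -2.678  (Egr9)
The largest magnitude belongs to Sox5.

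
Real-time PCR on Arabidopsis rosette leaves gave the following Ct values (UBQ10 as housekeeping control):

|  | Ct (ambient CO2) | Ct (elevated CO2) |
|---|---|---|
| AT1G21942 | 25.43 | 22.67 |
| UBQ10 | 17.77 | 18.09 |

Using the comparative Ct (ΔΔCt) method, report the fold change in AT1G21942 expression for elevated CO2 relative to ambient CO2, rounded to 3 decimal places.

8.456

ΔCt(ambient CO2) = 25.430 − 17.770 = 7.660
ΔCt(elevated CO2) = 22.670 − 18.090 = 4.580
ΔΔCt = 4.580 − 7.660 = -3.080
Fold change = 2^(−(-3.080)) = 2^3.080 = 8.4561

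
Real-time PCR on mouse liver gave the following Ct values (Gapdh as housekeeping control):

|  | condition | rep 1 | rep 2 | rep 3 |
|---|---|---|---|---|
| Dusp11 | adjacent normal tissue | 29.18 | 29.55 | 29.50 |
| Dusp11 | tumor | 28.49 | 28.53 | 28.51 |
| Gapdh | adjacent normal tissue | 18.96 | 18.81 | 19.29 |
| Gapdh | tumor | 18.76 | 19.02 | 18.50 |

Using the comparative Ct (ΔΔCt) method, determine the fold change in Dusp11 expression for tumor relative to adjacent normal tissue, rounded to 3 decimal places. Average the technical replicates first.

1.558

Mean Ct: Dusp11 adjacent normal tissue 29.410; Dusp11 tumor 28.510; Gapdh adjacent normal tissue 19.020; Gapdh tumor 18.760
ΔCt(adjacent normal tissue) = 29.410 − 19.020 = 10.390
ΔCt(tumor) = 28.510 − 18.760 = 9.750
ΔΔCt = 9.750 − 10.390 = -0.640
Fold change = 2^(−(-0.640)) = 2^0.640 = 1.5583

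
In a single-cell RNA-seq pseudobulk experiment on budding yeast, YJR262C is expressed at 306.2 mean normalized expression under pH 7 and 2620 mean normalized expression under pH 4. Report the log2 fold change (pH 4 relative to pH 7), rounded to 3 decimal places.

Fold change = 2620 / 306.2 = 8.5565
log2(8.5565) = 3.0970

3.097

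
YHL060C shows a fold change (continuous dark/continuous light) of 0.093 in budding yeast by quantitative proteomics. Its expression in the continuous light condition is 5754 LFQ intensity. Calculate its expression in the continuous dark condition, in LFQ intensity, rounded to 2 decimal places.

535.12

continuous dark expression = 5754 × 0.093 = 535.12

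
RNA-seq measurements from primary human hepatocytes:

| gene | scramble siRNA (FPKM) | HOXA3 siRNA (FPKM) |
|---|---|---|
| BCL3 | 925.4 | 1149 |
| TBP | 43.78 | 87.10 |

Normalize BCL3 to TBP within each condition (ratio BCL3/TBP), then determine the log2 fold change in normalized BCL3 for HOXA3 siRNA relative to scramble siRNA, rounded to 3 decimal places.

-0.680

BCL3/TBP (scramble siRNA) = 925.4 / 43.78 = 21.138
BCL3/TBP (HOXA3 siRNA) = 1149 / 87.10 = 13.192
Fold change = 13.192 / 21.138 = 0.6241
log2(0.6241) = -0.6802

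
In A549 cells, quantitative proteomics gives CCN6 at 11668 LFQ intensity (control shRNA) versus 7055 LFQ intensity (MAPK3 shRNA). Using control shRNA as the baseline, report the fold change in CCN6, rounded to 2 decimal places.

Fold change = 7055 / 11668 = 0.605
CCN6 is downregulated.

0.60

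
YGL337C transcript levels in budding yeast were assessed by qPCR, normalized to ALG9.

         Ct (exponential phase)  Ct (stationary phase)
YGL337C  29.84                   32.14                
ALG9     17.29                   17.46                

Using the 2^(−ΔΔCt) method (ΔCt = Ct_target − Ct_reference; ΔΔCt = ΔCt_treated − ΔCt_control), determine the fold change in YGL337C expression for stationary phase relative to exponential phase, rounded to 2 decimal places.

ΔCt(exponential phase) = 29.840 − 17.290 = 12.550
ΔCt(stationary phase) = 32.140 − 17.460 = 14.680
ΔΔCt = 14.680 − 12.550 = 2.130
Fold change = 2^(−2.130) = 0.228

0.23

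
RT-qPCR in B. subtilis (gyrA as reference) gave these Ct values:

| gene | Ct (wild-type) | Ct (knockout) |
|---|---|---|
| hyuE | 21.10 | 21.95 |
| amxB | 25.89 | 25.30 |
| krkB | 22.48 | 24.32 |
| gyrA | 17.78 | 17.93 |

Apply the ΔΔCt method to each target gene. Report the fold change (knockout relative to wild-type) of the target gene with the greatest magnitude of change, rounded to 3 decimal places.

0.310

hyuE: ΔΔCt = (21.95−17.93) − (21.10−17.78) = 4.02 − 3.32 = 0.70; fold change = 2^-0.70 = 0.616
amxB: ΔΔCt = (25.30−17.93) − (25.89−17.78) = 7.37 − 8.11 = -0.74; fold change = 2^0.74 = 1.670
krkB: ΔΔCt = (24.32−17.93) − (22.48−17.78) = 6.39 − 4.70 = 1.69; fold change = 2^-1.69 = 0.310
krkB has the largest |ΔΔCt| = 1.69.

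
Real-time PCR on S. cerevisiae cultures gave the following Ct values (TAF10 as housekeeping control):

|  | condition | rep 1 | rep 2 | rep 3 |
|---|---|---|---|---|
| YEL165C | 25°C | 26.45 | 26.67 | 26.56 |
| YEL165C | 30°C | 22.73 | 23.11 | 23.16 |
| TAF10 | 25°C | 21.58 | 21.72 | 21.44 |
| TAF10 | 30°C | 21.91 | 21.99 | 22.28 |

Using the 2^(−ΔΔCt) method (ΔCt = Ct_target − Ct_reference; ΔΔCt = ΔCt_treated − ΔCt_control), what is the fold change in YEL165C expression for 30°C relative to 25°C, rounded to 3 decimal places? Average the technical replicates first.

Mean Ct: YEL165C 25°C 26.560; YEL165C 30°C 23.000; TAF10 25°C 21.580; TAF10 30°C 22.060
ΔCt(25°C) = 26.560 − 21.580 = 4.980
ΔCt(30°C) = 23.000 − 22.060 = 0.940
ΔΔCt = 0.940 − 4.980 = -4.040
Fold change = 2^(−(-4.040)) = 2^4.040 = 16.4498

16.450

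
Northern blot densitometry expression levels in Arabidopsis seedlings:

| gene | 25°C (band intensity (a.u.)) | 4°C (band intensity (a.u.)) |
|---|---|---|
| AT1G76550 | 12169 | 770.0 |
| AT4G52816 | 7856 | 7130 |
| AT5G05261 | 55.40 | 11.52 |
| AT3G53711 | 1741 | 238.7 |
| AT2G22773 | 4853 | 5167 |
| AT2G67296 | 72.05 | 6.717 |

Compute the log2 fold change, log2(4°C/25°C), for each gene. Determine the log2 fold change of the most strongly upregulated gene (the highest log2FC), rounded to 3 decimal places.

0.090

log2(770.0/12169) = -3.982  (AT1G76550)
log2(7130/7856) = -0.140  (AT4G52816)
log2(11.52/55.40) = -2.266  (AT5G05261)
log2(238.7/1741) = -2.867  (AT3G53711)
log2(5167/4853) = 0.090  (AT2G22773)
log2(6.717/72.05) = -3.423  (AT2G67296)
AT2G22773 is most strongly upregulated.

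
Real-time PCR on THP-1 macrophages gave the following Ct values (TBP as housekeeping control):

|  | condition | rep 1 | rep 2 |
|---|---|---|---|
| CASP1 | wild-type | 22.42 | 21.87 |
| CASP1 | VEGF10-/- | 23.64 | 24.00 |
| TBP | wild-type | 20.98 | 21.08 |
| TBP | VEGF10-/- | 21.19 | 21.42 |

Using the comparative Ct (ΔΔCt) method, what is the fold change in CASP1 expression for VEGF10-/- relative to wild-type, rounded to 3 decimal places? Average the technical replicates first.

0.379

Mean Ct: CASP1 wild-type 22.145; CASP1 VEGF10-/- 23.820; TBP wild-type 21.030; TBP VEGF10-/- 21.305
ΔCt(wild-type) = 22.145 − 21.030 = 1.115
ΔCt(VEGF10-/-) = 23.820 − 21.305 = 2.515
ΔΔCt = 2.515 − 1.115 = 1.400
Fold change = 2^(−1.400) = 0.3789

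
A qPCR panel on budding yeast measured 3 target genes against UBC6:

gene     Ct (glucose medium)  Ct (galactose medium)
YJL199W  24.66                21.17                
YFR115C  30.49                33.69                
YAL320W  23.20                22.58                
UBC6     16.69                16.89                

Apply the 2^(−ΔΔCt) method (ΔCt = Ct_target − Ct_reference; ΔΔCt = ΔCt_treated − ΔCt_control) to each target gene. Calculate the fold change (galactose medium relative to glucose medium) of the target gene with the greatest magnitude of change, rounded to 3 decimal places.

YJL199W: ΔΔCt = (21.17−16.89) − (24.66−16.69) = 4.28 − 7.97 = -3.69; fold change = 2^3.69 = 12.906
YFR115C: ΔΔCt = (33.69−16.89) − (30.49−16.69) = 16.80 − 13.80 = 3.00; fold change = 2^-3.00 = 0.125
YAL320W: ΔΔCt = (22.58−16.89) − (23.20−16.69) = 5.69 − 6.51 = -0.82; fold change = 2^0.82 = 1.765
YJL199W has the largest |ΔΔCt| = 3.69.

12.906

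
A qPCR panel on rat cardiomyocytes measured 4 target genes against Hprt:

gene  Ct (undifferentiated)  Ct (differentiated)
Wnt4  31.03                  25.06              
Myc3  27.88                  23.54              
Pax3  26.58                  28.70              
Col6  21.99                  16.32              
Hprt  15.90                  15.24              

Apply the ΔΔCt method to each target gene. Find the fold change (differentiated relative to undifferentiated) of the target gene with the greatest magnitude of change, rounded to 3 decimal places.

Wnt4: ΔΔCt = (25.06−15.24) − (31.03−15.90) = 9.82 − 15.13 = -5.31; fold change = 2^5.31 = 39.671
Myc3: ΔΔCt = (23.54−15.24) − (27.88−15.90) = 8.30 − 11.98 = -3.68; fold change = 2^3.68 = 12.817
Pax3: ΔΔCt = (28.70−15.24) − (26.58−15.90) = 13.46 − 10.68 = 2.78; fold change = 2^-2.78 = 0.146
Col6: ΔΔCt = (16.32−15.24) − (21.99−15.90) = 1.08 − 6.09 = -5.01; fold change = 2^5.01 = 32.223
Wnt4 has the largest |ΔΔCt| = 5.31.

39.671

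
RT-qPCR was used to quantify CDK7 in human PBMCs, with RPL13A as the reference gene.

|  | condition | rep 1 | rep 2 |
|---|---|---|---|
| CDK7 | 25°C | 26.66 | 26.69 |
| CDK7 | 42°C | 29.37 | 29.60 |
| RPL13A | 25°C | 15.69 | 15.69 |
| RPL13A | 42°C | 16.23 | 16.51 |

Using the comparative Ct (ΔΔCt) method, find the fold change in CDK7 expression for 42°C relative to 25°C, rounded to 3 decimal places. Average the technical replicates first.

Mean Ct: CDK7 25°C 26.675; CDK7 42°C 29.485; RPL13A 25°C 15.690; RPL13A 42°C 16.370
ΔCt(25°C) = 26.675 − 15.690 = 10.985
ΔCt(42°C) = 29.485 − 16.370 = 13.115
ΔΔCt = 13.115 − 10.985 = 2.130
Fold change = 2^(−2.130) = 0.2285

0.228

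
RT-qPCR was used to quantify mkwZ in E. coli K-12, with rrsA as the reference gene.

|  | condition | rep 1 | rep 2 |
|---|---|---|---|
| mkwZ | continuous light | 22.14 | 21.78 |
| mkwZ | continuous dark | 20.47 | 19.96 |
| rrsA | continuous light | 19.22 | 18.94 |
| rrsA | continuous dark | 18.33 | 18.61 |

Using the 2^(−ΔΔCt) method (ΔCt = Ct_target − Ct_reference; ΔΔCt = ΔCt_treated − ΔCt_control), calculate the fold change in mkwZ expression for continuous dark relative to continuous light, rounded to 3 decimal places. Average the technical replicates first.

Mean Ct: mkwZ continuous light 21.960; mkwZ continuous dark 20.215; rrsA continuous light 19.080; rrsA continuous dark 18.470
ΔCt(continuous light) = 21.960 − 19.080 = 2.880
ΔCt(continuous dark) = 20.215 − 18.470 = 1.745
ΔΔCt = 1.745 − 2.880 = -1.135
Fold change = 2^(−(-1.135)) = 2^1.135 = 2.1962

2.196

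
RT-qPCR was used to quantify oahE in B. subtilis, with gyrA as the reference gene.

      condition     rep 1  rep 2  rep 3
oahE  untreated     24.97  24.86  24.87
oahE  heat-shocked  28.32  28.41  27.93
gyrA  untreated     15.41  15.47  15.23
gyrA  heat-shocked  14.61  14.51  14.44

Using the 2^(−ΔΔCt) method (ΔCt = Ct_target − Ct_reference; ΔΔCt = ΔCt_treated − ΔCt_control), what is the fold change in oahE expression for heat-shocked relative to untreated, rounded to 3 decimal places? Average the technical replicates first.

0.056

Mean Ct: oahE untreated 24.900; oahE heat-shocked 28.220; gyrA untreated 15.370; gyrA heat-shocked 14.520
ΔCt(untreated) = 24.900 − 15.370 = 9.530
ΔCt(heat-shocked) = 28.220 − 14.520 = 13.700
ΔΔCt = 13.700 − 9.530 = 4.170
Fold change = 2^(−4.170) = 0.0556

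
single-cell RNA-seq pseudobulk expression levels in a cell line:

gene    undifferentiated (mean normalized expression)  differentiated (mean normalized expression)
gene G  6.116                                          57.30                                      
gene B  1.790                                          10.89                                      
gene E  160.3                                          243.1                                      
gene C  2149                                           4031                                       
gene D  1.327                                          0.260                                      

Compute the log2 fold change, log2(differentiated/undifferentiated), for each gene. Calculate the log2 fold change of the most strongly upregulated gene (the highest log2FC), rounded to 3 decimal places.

3.228

log2(57.30/6.116) = 3.228  (gene G)
log2(10.89/1.790) = 2.605  (gene B)
log2(243.1/160.3) = 0.601  (gene E)
log2(4031/2149) = 0.907  (gene C)
log2(0.260/1.327) = -2.352  (gene D)
gene G is most strongly upregulated.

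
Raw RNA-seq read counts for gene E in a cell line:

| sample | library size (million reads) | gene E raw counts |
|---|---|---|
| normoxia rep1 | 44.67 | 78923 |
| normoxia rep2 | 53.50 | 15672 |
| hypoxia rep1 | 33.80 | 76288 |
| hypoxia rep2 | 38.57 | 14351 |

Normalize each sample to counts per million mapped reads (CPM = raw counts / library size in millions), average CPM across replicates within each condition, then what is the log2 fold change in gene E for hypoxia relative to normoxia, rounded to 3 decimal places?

0.352

CPM(normoxia rep1) = 78923 / 44.67 = 1766.8010
CPM(normoxia rep2) = 15672 / 53.50 = 292.9346
CPM(hypoxia rep1) = 76288 / 33.80 = 2257.0414
CPM(hypoxia rep2) = 14351 / 38.57 = 372.0767
mean CPM(normoxia) = 1029.8678; mean CPM(hypoxia) = 1314.5591
Fold change = 1314.5591 / 1029.8678 = 1.27643
log2(1.27643) = 0.3521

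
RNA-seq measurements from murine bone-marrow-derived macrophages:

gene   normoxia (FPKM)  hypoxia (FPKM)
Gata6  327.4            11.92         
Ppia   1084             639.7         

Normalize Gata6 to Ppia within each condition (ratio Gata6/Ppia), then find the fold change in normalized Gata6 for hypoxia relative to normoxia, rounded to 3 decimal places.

0.062

Gata6/Ppia (normoxia) = 327.4 / 1084 = 0.30203
Gata6/Ppia (hypoxia) = 11.92 / 639.7 = 0.018634
Fold change = 0.018634 / 0.30203 = 0.0617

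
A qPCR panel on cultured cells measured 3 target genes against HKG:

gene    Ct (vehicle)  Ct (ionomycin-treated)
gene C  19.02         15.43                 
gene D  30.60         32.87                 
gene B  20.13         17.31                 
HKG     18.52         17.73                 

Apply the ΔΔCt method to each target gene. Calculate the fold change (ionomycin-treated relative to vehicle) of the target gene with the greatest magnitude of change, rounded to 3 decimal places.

gene C: ΔΔCt = (15.43−17.73) − (19.02−18.52) = -2.30 − 0.50 = -2.80; fold change = 2^2.80 = 6.964
gene D: ΔΔCt = (32.87−17.73) − (30.60−18.52) = 15.14 − 12.08 = 3.06; fold change = 2^-3.06 = 0.120
gene B: ΔΔCt = (17.31−17.73) − (20.13−18.52) = -0.42 − 1.61 = -2.03; fold change = 2^2.03 = 4.084
gene D has the largest |ΔΔCt| = 3.06.

0.120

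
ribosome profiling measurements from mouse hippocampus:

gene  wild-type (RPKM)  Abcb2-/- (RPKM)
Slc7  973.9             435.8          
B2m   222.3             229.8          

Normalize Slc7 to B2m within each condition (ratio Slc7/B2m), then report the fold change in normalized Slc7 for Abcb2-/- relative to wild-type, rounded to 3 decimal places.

0.433

Slc7/B2m (wild-type) = 973.9 / 222.3 = 4.381
Slc7/B2m (Abcb2-/-) = 435.8 / 229.8 = 1.8964
Fold change = 1.8964 / 4.381 = 0.4329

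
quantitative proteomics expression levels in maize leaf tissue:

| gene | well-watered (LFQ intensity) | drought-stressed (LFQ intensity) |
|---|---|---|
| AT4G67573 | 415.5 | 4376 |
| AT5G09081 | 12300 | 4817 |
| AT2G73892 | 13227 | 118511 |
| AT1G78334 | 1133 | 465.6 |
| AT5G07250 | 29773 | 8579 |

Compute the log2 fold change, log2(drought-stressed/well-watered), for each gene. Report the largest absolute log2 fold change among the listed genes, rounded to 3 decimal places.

3.397

log2(4376/415.5) = 3.397  (AT4G67573)
log2(4817/12300) = -1.352  (AT5G09081)
log2(118511/13227) = 3.163  (AT2G73892)
log2(465.6/1133) = -1.283  (AT1G78334)
log2(8579/29773) = -1.795  (AT5G07250)
The largest magnitude belongs to AT4G67573.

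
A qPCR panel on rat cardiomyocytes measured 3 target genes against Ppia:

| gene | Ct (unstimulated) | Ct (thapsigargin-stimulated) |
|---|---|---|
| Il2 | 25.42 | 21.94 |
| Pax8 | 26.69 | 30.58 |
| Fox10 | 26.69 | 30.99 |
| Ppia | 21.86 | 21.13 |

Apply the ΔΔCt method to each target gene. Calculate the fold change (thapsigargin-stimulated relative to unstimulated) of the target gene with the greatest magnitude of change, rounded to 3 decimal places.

Il2: ΔΔCt = (21.94−21.13) − (25.42−21.86) = 0.81 − 3.56 = -2.75; fold change = 2^2.75 = 6.727
Pax8: ΔΔCt = (30.58−21.13) − (26.69−21.86) = 9.45 − 4.83 = 4.62; fold change = 2^-4.62 = 0.041
Fox10: ΔΔCt = (30.99−21.13) − (26.69−21.86) = 9.86 − 4.83 = 5.03; fold change = 2^-5.03 = 0.031
Fox10 has the largest |ΔΔCt| = 5.03.

0.031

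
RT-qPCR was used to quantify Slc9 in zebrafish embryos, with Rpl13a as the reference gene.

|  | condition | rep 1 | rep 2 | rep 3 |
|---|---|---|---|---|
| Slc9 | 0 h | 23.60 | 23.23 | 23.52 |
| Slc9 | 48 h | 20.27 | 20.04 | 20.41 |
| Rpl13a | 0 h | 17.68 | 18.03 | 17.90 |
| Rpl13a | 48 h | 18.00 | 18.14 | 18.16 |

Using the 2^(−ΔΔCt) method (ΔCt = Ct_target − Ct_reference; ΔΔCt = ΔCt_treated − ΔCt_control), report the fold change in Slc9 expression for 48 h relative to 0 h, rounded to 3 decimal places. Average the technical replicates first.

10.853

Mean Ct: Slc9 0 h 23.450; Slc9 48 h 20.240; Rpl13a 0 h 17.870; Rpl13a 48 h 18.100
ΔCt(0 h) = 23.450 − 17.870 = 5.580
ΔCt(48 h) = 20.240 − 18.100 = 2.140
ΔΔCt = 2.140 − 5.580 = -3.440
Fold change = 2^(−(-3.440)) = 2^3.440 = 10.8528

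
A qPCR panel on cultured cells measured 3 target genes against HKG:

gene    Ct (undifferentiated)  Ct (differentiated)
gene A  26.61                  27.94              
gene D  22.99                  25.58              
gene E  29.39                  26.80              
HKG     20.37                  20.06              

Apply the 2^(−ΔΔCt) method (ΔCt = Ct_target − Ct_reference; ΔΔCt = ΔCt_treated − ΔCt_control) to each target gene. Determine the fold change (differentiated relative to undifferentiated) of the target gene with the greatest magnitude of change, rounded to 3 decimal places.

0.134

gene A: ΔΔCt = (27.94−20.06) − (26.61−20.37) = 7.88 − 6.24 = 1.64; fold change = 2^-1.64 = 0.321
gene D: ΔΔCt = (25.58−20.06) − (22.99−20.37) = 5.52 − 2.62 = 2.90; fold change = 2^-2.90 = 0.134
gene E: ΔΔCt = (26.80−20.06) − (29.39−20.37) = 6.74 − 9.02 = -2.28; fold change = 2^2.28 = 4.857
gene D has the largest |ΔΔCt| = 2.90.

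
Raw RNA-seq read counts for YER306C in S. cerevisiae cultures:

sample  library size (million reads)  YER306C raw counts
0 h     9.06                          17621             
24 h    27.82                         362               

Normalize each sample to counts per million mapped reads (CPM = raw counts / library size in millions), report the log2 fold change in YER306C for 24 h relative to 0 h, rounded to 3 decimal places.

-7.224

CPM(0 h) = 17621 / 9.06 = 1944.9227
CPM(24 h) = 362 / 27.82 = 13.0122
Fold change = 13.0122 / 1944.9227 = 0.00669
log2(0.00669) = -7.2237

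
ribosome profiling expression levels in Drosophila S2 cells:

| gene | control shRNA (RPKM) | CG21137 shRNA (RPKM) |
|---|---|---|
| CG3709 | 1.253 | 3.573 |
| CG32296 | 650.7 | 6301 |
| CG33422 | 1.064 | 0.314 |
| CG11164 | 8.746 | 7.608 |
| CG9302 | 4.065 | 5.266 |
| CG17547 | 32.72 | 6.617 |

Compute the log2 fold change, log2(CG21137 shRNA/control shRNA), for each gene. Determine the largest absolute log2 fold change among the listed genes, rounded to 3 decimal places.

3.276

log2(3.573/1.253) = 1.512  (CG3709)
log2(6301/650.7) = 3.276  (CG32296)
log2(0.314/1.064) = -1.761  (CG33422)
log2(7.608/8.746) = -0.201  (CG11164)
log2(5.266/4.065) = 0.373  (CG9302)
log2(6.617/32.72) = -2.306  (CG17547)
The largest magnitude belongs to CG32296.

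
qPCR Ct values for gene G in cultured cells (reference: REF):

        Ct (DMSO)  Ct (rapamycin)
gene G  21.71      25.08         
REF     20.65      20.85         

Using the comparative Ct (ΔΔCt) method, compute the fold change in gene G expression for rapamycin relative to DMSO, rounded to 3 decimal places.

0.111

ΔCt(DMSO) = 21.710 − 20.650 = 1.060
ΔCt(rapamycin) = 25.080 − 20.850 = 4.230
ΔΔCt = 4.230 − 1.060 = 3.170
Fold change = 2^(−3.170) = 0.1111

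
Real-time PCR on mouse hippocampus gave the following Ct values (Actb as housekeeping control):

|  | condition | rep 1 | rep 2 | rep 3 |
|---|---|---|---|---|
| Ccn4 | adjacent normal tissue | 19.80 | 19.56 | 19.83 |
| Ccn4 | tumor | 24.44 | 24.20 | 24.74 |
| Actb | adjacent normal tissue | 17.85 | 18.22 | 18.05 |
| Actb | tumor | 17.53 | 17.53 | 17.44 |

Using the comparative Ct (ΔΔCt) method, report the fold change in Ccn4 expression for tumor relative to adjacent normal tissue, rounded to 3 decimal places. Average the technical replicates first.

0.026

Mean Ct: Ccn4 adjacent normal tissue 19.730; Ccn4 tumor 24.460; Actb adjacent normal tissue 18.040; Actb tumor 17.500
ΔCt(adjacent normal tissue) = 19.730 − 18.040 = 1.690
ΔCt(tumor) = 24.460 − 17.500 = 6.960
ΔΔCt = 6.960 − 1.690 = 5.270
Fold change = 2^(−5.270) = 0.0259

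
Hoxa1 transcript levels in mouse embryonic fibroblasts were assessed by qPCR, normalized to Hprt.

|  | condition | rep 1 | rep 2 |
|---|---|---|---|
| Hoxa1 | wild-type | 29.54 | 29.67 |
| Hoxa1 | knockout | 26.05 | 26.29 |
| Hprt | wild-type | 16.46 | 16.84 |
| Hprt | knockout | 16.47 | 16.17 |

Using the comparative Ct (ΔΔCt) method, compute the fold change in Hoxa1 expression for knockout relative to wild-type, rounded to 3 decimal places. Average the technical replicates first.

Mean Ct: Hoxa1 wild-type 29.605; Hoxa1 knockout 26.170; Hprt wild-type 16.650; Hprt knockout 16.320
ΔCt(wild-type) = 29.605 − 16.650 = 12.955
ΔCt(knockout) = 26.170 − 16.320 = 9.850
ΔΔCt = 9.850 − 12.955 = -3.105
Fold change = 2^(−(-3.105)) = 2^3.105 = 8.6040

8.604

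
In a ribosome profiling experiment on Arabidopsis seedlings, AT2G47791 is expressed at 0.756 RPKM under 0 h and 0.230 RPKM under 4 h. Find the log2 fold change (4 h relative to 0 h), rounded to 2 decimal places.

-1.72

Fold change = 0.230 / 0.756 = 0.3042
log2(0.3042) = -1.717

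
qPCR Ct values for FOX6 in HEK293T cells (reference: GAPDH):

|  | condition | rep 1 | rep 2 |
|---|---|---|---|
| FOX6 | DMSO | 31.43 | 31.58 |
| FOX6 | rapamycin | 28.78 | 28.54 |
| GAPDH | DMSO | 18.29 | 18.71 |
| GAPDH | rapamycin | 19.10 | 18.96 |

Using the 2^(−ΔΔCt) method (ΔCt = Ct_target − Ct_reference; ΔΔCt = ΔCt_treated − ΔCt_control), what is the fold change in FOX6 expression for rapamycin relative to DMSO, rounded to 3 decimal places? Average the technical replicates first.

10.375

Mean Ct: FOX6 DMSO 31.505; FOX6 rapamycin 28.660; GAPDH DMSO 18.500; GAPDH rapamycin 19.030
ΔCt(DMSO) = 31.505 − 18.500 = 13.005
ΔCt(rapamycin) = 28.660 − 19.030 = 9.630
ΔΔCt = 9.630 − 13.005 = -3.375
Fold change = 2^(−(-3.375)) = 2^3.375 = 10.3747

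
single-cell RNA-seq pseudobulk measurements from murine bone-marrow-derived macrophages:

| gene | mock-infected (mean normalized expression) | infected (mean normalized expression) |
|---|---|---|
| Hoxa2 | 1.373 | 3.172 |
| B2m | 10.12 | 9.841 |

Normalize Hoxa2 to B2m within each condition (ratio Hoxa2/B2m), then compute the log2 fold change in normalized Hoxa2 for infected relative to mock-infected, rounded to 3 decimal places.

1.248

Hoxa2/B2m (mock-infected) = 1.373 / 10.12 = 0.13567
Hoxa2/B2m (infected) = 3.172 / 9.841 = 0.32232
Fold change = 0.32232 / 0.13567 = 2.3758
log2(2.3758) = 1.2484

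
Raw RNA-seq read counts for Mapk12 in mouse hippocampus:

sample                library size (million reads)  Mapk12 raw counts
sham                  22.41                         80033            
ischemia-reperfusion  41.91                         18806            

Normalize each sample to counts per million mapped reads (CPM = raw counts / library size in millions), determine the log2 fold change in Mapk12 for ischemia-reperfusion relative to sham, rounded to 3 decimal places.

CPM(sham) = 80033 / 22.41 = 3571.3075
CPM(ischemia-reperfusion) = 18806 / 41.91 = 448.7235
Fold change = 448.7235 / 3571.3075 = 0.12565
log2(0.12565) = -2.9926

-2.993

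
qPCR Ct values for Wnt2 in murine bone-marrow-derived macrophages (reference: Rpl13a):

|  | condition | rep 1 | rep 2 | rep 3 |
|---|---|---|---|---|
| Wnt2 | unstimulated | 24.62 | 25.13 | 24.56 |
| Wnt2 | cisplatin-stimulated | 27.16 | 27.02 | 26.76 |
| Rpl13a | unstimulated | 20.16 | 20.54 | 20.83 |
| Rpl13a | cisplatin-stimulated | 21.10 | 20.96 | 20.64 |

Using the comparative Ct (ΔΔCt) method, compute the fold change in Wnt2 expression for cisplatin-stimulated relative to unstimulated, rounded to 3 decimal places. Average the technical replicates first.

Mean Ct: Wnt2 unstimulated 24.770; Wnt2 cisplatin-stimulated 26.980; Rpl13a unstimulated 20.510; Rpl13a cisplatin-stimulated 20.900
ΔCt(unstimulated) = 24.770 − 20.510 = 4.260
ΔCt(cisplatin-stimulated) = 26.980 − 20.900 = 6.080
ΔΔCt = 6.080 − 4.260 = 1.820
Fold change = 2^(−1.820) = 0.2832

0.283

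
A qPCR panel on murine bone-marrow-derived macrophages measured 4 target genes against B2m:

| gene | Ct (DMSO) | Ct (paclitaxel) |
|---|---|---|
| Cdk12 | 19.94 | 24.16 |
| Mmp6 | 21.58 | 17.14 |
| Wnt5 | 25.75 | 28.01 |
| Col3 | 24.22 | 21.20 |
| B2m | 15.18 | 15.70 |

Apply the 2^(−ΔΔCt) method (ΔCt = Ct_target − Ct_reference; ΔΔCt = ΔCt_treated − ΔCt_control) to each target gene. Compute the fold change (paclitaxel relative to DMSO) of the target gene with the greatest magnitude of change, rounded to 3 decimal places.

Cdk12: ΔΔCt = (24.16−15.70) − (19.94−15.18) = 8.46 − 4.76 = 3.70; fold change = 2^-3.70 = 0.077
Mmp6: ΔΔCt = (17.14−15.70) − (21.58−15.18) = 1.44 − 6.40 = -4.96; fold change = 2^4.96 = 31.125
Wnt5: ΔΔCt = (28.01−15.70) − (25.75−15.18) = 12.31 − 10.57 = 1.74; fold change = 2^-1.74 = 0.299
Col3: ΔΔCt = (21.20−15.70) − (24.22−15.18) = 5.50 − 9.04 = -3.54; fold change = 2^3.54 = 11.632
Mmp6 has the largest |ΔΔCt| = 4.96.

31.125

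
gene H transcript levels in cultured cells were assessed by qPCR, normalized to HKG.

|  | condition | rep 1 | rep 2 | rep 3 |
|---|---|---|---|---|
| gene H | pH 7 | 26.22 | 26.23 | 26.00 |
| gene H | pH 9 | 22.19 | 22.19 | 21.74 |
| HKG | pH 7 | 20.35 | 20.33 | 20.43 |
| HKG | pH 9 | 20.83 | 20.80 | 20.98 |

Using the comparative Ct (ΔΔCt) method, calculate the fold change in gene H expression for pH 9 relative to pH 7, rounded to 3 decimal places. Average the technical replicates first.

Mean Ct: gene H pH 7 26.150; gene H pH 9 22.040; HKG pH 7 20.370; HKG pH 9 20.870
ΔCt(pH 7) = 26.150 − 20.370 = 5.780
ΔCt(pH 9) = 22.040 − 20.870 = 1.170
ΔΔCt = 1.170 − 5.780 = -4.610
Fold change = 2^(−(-4.610)) = 2^4.610 = 24.4201

24.420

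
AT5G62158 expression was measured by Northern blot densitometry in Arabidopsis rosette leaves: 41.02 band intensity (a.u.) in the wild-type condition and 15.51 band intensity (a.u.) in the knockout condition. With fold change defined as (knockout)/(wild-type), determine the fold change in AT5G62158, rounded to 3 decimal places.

0.378

Fold change = 15.51 / 41.02 = 0.3781
AT5G62158 is downregulated.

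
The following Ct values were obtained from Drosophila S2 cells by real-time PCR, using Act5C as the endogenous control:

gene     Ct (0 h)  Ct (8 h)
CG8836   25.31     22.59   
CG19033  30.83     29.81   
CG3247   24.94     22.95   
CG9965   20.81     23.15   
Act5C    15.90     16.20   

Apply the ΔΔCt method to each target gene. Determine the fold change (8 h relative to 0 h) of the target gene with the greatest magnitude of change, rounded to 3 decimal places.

8.112

CG8836: ΔΔCt = (22.59−16.20) − (25.31−15.90) = 6.39 − 9.41 = -3.02; fold change = 2^3.02 = 8.112
CG19033: ΔΔCt = (29.81−16.20) − (30.83−15.90) = 13.61 − 14.93 = -1.32; fold change = 2^1.32 = 2.497
CG3247: ΔΔCt = (22.95−16.20) − (24.94−15.90) = 6.75 − 9.04 = -2.29; fold change = 2^2.29 = 4.891
CG9965: ΔΔCt = (23.15−16.20) − (20.81−15.90) = 6.95 − 4.91 = 2.04; fold change = 2^-2.04 = 0.243
CG8836 has the largest |ΔΔCt| = 3.02.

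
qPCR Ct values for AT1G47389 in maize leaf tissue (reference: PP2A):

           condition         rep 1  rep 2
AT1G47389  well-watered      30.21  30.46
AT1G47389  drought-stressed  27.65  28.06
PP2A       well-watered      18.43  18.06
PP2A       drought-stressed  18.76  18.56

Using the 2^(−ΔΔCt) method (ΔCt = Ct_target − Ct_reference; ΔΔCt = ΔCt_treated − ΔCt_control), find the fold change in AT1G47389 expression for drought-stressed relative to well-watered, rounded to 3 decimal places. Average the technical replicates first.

Mean Ct: AT1G47389 well-watered 30.335; AT1G47389 drought-stressed 27.855; PP2A well-watered 18.245; PP2A drought-stressed 18.660
ΔCt(well-watered) = 30.335 − 18.245 = 12.090
ΔCt(drought-stressed) = 27.855 − 18.660 = 9.195
ΔΔCt = 9.195 − 12.090 = -2.895
Fold change = 2^(−(-2.895)) = 2^2.895 = 7.4384

7.438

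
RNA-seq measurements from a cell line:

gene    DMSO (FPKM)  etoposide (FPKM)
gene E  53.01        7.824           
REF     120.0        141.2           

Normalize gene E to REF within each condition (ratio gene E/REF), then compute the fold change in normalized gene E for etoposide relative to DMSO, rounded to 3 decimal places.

gene E/REF (DMSO) = 53.01 / 120.0 = 0.44175
gene E/REF (etoposide) = 7.824 / 141.2 = 0.055411
Fold change = 0.055411 / 0.44175 = 0.1254

0.125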